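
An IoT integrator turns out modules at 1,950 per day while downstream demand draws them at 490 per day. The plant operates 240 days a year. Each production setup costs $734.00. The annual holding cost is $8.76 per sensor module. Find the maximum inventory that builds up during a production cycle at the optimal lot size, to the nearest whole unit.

I_max ≈ 3,841 modules

Annual demand D = 490 × 240 = 117,600.
Production build-up factor (1 − d/p) = 1 − 490/1,950 = 0.7487.
Q* = √(2DS / (H(1 − d/p))) = √(2 × 117,600 × 734 / (8.76 × 0.7487)).
= √(172,636,800 / 6.5588) ≈ 5130.451.
Maximum inventory = Q*(1 − d/p) = 5130.451 × 0.7487 ≈ 3841.260.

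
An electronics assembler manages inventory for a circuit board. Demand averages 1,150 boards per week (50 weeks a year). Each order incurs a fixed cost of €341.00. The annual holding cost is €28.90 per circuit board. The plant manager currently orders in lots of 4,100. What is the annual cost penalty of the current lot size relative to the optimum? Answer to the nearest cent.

Annual demand D = 1,150 × 50 = 57,500.
EOQ = √(2DS/H) = √(2 × 57,500 × 341 / 28.9) ≈ 1164.87.
Cost at Q* = (D/Q*)S + (Q*/2)H = √(2DSH) ≈ €33,664.72.
Cost at Q = 4,100: (57,500/4,100)×341 + (4,100/2)×28.9 = €4,782.32 + €59,245.00 = €64,027.32.
Excess = €64,027.32 − €33,664.72 = €30,362.60.

Extra cost ≈ €30,362.60 per year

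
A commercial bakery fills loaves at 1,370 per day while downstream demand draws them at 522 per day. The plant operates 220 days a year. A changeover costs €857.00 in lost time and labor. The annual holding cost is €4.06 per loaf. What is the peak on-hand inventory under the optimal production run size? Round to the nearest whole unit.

I_max ≈ 5,478 loaves

Annual demand D = 522 × 220 = 114,840.
Production build-up factor (1 − d/p) = 1 − 522/1,370 = 0.6190.
Q* = √(2DS / (H(1 − d/p))) = √(2 × 114,840 × 857 / (4.06 × 0.6190)).
= √(196,835,760 / 2.5131) ≈ 8850.164.
Maximum inventory = Q*(1 − d/p) = 8850.164 × 0.6190 ≈ 5478.058.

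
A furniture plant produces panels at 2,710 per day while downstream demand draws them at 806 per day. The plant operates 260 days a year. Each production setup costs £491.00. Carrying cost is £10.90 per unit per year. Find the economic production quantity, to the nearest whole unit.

Annual demand D = 806 × 260 = 209,560.
Production build-up factor (1 − d/p) = 1 − 806/2,710 = 0.7026.
Q* = √(2DS / (H(1 − d/p))) = √(2 × 209,560 × 491 / (10.9 × 0.7026)).
= √(205,787,920 / 7.6582) ≈ 5183.796.

Q* ≈ 5,184 panels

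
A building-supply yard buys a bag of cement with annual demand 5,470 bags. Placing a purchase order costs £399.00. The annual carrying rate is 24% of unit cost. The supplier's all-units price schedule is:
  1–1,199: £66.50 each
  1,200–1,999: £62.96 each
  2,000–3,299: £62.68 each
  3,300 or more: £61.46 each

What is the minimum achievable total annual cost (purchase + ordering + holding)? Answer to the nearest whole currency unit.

TC* ≈ £355,276

Holding cost per unit per year at price C is H = 0.24·C.
For each price level, check whether its EOQ is feasible; otherwise the best quantity at that price is the breakpoint.
EOQ at £66.50 = 523.0 (feasible in tier 1): TC = 5,470×£66.50 + (5,470/523.0)×399 + (523.0/2)×0.24×£66.50 = £372,101.64.
EOQ at £62.96 = 537.5 < 1200, so use break Q=1200: TC = 5,470×£62.96 + (5,470/1200.0)×399 + (1200.0/2)×0.24×£62.96 = £355,276.22.
EOQ at £62.68 = 538.7 < 2000, so use break Q=2000: TC = 5,470×£62.68 + (5,470/2000.0)×399 + (2000.0/2)×0.24×£62.68 = £358,994.07.
EOQ at £61.46 = 544.0 < 3300, so use break Q=3300: TC = 5,470×£61.46 + (5,470/3300.0)×399 + (3300.0/2)×0.24×£61.46 = £361,185.73.
Lowest total cost among the candidates is at Q = 1200.0.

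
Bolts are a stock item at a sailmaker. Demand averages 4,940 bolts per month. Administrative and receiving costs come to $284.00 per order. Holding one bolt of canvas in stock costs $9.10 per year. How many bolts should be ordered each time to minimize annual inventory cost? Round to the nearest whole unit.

Annual demand D = 4,940 × 12 = 59,280.
EOQ = √(2DS / H) = √(2 × 59,280 × 284 / 9.1).
= √(33,671,040 / 9.1) = √3,700,114.2857 ≈ 1923.568.

Q* ≈ 1,924 bolts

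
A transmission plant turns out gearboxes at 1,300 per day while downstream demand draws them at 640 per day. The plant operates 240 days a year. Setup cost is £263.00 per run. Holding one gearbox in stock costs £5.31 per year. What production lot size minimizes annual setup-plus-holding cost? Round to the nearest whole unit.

Q* ≈ 5,474 gearboxes

Annual demand D = 640 × 240 = 153,600.
Production build-up factor (1 − d/p) = 1 − 640/1,300 = 0.5077.
Q* = √(2DS / (H(1 − d/p))) = √(2 × 153,600 × 263 / (5.31 × 0.5077)).
= √(80,793,600 / 2.6958) ≈ 5474.455.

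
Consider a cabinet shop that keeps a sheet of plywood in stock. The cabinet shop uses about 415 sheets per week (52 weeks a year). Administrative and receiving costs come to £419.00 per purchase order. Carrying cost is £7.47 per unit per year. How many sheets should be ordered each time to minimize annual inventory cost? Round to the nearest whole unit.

Annual demand D = 415 × 52 = 21,580.
EOQ = √(2DS / H) = √(2 × 21,580 × 419 / 7.47).
= √(18,084,040 / 7.47) = √2,420,888.8889 ≈ 1555.921.

Q* ≈ 1,556 sheets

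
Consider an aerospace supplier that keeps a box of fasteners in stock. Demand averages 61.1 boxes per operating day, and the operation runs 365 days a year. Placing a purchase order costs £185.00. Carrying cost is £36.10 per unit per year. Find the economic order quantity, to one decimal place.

Annual demand D = 61.1 × 365 = 22,301.5.
EOQ = √(2DS / H) = √(2 × 22,301.5 × 185 / 36.1).
= √(8,251,555 / 36.1) = √228,574.9307 ≈ 478.095.

Q* ≈ 478.1 boxes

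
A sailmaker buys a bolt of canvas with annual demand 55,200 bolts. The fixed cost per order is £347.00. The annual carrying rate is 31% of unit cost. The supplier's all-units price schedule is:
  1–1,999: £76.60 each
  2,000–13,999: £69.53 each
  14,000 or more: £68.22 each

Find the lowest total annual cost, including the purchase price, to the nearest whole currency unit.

TC* ≈ £3,869,188

Holding cost per unit per year at price C is H = 0.31·C.
Evaluate total cost at each tier's feasible EOQ or, if the EOQ is below the tier, at the tier's minimum quantity.
EOQ at £76.60 = 1270.1 (feasible in tier 1): TC = 55,200×£76.60 + (55,200/1270.1)×347 + (1270.1/2)×0.31×£76.60 = £4,258,480.91.
EOQ at £69.53 = 1333.2 < 2000, so use break Q=2000: TC = 55,200×£69.53 + (55,200/2000.0)×347 + (2000.0/2)×0.31×£69.53 = £3,869,187.50.
EOQ at £68.22 = 1345.9 < 14000, so use break Q=14000: TC = 55,200×£68.22 + (55,200/14000.0)×347 + (14000.0/2)×0.31×£68.22 = £3,915,149.57.
Lowest total cost among the candidates is at Q = 2000.0.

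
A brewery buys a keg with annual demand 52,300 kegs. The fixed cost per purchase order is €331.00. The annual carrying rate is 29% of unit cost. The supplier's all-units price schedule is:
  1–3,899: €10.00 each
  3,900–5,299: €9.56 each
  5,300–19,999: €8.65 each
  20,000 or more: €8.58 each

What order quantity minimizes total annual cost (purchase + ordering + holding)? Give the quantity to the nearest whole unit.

Q* ≈ 5,300 kegs

Holding cost per unit per year at price C is H = 0.29·C.
For each price level, check whether its EOQ is feasible; otherwise the best quantity at that price is the breakpoint.
EOQ at €10.00 = 3455.3 (feasible in tier 1): TC = 52,300×€10.00 + (52,300/3455.3)×331 + (3455.3/2)×0.29×€10.00 = €533,020.26.
EOQ at €9.56 = 3533.9 < 3900, so use break Q=3900: TC = 52,300×€9.56 + (52,300/3900.0)×331 + (3900.0/2)×0.29×€9.56 = €509,832.97.
EOQ at €8.65 = 3715.1 < 5300, so use break Q=5300: TC = 52,300×€8.65 + (52,300/5300.0)×331 + (5300.0/2)×0.29×€8.65 = €462,308.81.
EOQ at €8.58 = 3730.2 < 20000, so use break Q=20000: TC = 52,300×€8.58 + (52,300/20000.0)×331 + (20000.0/2)×0.29×€8.58 = €474,481.57.
Lowest total cost is €462,308.81 at Q = 5300.0.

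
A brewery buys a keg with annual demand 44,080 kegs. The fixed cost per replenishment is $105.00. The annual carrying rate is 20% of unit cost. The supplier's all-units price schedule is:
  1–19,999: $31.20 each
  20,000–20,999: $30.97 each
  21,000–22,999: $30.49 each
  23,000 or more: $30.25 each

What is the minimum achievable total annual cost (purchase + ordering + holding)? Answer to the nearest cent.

TC* ≈ $1,382,896.16

Holding cost per unit per year at price C is H = 0.20·C.
Candidates are each tier's EOQ (if it falls in that tier) and each price-break quantity.
EOQ at $31.20 = 1218.0 (feasible in tier 1): TC = 44,080×$31.20 + (44,080/1218.0)×105 + (1218.0/2)×0.20×$31.20 = $1,382,896.16.
EOQ at $30.97 = 1222.5 < 20000, so use break Q=20000: TC = 44,080×$30.97 + (44,080/20000.0)×105 + (20000.0/2)×0.20×$30.97 = $1,427,329.02.
EOQ at $30.49 = 1232.1 < 21000, so use break Q=21000: TC = 44,080×$30.49 + (44,080/21000.0)×105 + (21000.0/2)×0.20×$30.49 = $1,408,248.60.
EOQ at $30.25 = 1237.0 < 23000, so use break Q=23000: TC = 44,080×$30.25 + (44,080/23000.0)×105 + (23000.0/2)×0.20×$30.25 = $1,403,196.23.
Lowest total cost among the candidates is at Q = 1218.0.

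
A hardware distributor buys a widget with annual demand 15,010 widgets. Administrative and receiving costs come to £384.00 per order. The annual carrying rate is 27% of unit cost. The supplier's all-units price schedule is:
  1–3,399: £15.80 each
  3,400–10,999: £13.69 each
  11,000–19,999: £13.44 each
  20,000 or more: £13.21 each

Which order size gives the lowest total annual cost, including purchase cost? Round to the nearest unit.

Q* ≈ 3,400 widgets

Holding cost per unit per year at price C is H = 0.27·C.
For each price level, check whether its EOQ is feasible; otherwise the best quantity at that price is the breakpoint.
EOQ at £15.80 = 1643.8 (feasible in tier 1): TC = 15,010×£15.80 + (15,010/1643.8)×384 + (1643.8/2)×0.27×£15.80 = £244,170.64.
EOQ at £13.69 = 1766.0 < 3400, so use break Q=3400: TC = 15,010×£13.69 + (15,010/3400.0)×384 + (3400.0/2)×0.27×£13.69 = £213,465.86.
EOQ at £13.44 = 1782.3 < 11000, so use break Q=11000: TC = 15,010×£13.44 + (15,010/11000.0)×384 + (11000.0/2)×0.27×£13.44 = £222,216.79.
EOQ at £13.21 = 1797.8 < 20000, so use break Q=20000: TC = 15,010×£13.21 + (15,010/20000.0)×384 + (20000.0/2)×0.27×£13.21 = £234,237.29.
Lowest total cost is £213,465.86 at Q = 3400.0.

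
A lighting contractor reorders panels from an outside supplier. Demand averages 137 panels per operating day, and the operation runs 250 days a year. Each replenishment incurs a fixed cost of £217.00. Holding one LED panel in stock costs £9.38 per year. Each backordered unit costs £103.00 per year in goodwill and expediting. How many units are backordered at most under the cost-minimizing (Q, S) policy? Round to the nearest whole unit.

Annual demand D = 137 × 250 = 34,250.
With planned backorders, Q* = √(2DS/H) · √((H+B)/B).
√(2DS/H) = √(2 × 34,250 × 217 / 9.38) = 1258.849.
√((H+B)/B) = √((9.38+103)/103) = 1.0445.
Q* ≈ 1314.921.
S* = Q* · H/(H+B) = 1314.921 × 9.38/112.38 ≈ 109.752.

S* ≈ 110 panels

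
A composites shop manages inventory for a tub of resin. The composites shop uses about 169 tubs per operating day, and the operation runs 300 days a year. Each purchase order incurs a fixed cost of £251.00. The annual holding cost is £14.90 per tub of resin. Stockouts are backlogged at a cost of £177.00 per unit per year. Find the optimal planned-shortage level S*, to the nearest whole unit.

S* ≈ 106 tubs

Annual demand D = 169 × 300 = 50,700.
With planned backorders, Q* = √(2DS/H) · √((H+B)/B).
√(2DS/H) = √(2 × 50,700 × 251 / 14.9) = 1306.961.
√((H+B)/B) = √((14.9+177)/177) = 1.0412.
Q* ≈ 1360.860.
S* = Q* · H/(H+B) = 1360.860 × 14.9/191.9 ≈ 105.663.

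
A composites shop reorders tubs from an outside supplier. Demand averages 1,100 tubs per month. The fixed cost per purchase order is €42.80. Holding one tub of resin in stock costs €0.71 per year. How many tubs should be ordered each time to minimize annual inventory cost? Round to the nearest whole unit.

Q* ≈ 1,262 tubs

Annual demand D = 1,100 × 12 = 13,200.
EOQ = √(2DS / H) = √(2 × 13,200 × 42.8 / 0.71).
= √(1,129,920 / 0.71) = √1,591,436.6197 ≈ 1261.522.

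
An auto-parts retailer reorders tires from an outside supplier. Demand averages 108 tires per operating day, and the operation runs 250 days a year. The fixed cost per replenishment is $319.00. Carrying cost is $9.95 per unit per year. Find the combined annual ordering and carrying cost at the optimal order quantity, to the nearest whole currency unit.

Annual demand D = 108 × 250 = 27,000.
The optimal lot size = √(2DS/H) = √(2 × 27,000 × 319 / 9.95) ≈ 1315.77.
At Q*, ordering cost (D/Q*)S equals holding cost (Q*/2)H, each = √(DSH/2).
Minimum total = √(2DSH) = √(2 × 27,000 × 319 × 9.95) ≈ 13091.933.

TC* ≈ $13,092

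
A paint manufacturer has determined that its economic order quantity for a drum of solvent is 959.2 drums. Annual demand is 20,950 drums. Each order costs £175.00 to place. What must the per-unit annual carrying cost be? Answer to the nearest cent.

H ≈ £7.97

Invert the EOQ relation Q*² = 2DS/H.
From Q* = √(2DS/H): H = 2DS / Q*² = 2 × 20,950 × 175 / 959.2² = 7.9695.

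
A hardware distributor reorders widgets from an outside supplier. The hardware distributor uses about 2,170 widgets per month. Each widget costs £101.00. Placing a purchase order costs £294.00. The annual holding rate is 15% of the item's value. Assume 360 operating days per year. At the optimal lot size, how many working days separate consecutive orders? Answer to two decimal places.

T ≈ 13.90 days

Annual demand D = 2,170 × 12 = 26,040.
Holding cost H = 0.15 × £101.00 = £15.1500 per unit per year.
The optimal lot size = √(2DS/H) = √(2 × 26,040 × 294 / 15.15) ≈ 1005.32.
Cycle time = Q*/D × 360 = 1005.32 / 26,040 × 360 ≈ 13.898 days.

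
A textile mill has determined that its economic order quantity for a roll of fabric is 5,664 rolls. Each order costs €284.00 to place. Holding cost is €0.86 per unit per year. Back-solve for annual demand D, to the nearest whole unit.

Invert the EOQ relation Q*² = 2DS/H.
From Q* = √(2DS/H): D = Q*²H / (2S) = 5,664² × 0.86 / (2 × 284) = 48573.188.

D ≈ 48,573 rolls per year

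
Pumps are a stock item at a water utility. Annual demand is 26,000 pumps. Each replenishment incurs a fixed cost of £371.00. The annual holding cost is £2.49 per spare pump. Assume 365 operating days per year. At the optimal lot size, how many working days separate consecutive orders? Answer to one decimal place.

EOQ = √(2DS/H) = √(2 × 26,000 × 371 / 2.49) ≈ 2783.49.
Cycle time = Q*/D × 365 = 2783.49 / 26,000 × 365 ≈ 39.076 days.

T ≈ 39.1 days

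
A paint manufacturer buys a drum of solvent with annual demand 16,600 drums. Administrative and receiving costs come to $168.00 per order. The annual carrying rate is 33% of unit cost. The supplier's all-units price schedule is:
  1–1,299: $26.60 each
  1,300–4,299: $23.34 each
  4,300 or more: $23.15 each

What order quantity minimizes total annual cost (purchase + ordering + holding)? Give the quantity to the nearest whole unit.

Holding cost per unit per year at price C is H = 0.33·C.
Candidates are each tier's EOQ (if it falls in that tier) and each price-break quantity.
EOQ at $26.60 = 797.1 (feasible in tier 1): TC = 16,600×$26.60 + (16,600/797.1)×168 + (797.1/2)×0.33×$26.60 = $448,557.15.
EOQ at $23.34 = 851.0 < 1300, so use break Q=1300: TC = 16,600×$23.34 + (16,600/1300.0)×168 + (1300.0/2)×0.33×$23.34 = $394,595.66.
EOQ at $23.15 = 854.5 < 4300, so use break Q=4300: TC = 16,600×$23.15 + (16,600/4300.0)×168 + (4300.0/2)×0.33×$23.15 = $401,363.48.
Lowest total cost is $394,595.66 at Q = 1300.0.

Q* ≈ 1,300 drums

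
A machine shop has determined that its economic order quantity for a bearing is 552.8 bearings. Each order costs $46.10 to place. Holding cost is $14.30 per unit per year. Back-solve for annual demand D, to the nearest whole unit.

D ≈ 47,396 bearings per year

The basic EOQ model gives Q* = √(2DS/H); rearrange for the unknown.
From Q* = √(2DS/H): D = Q*²H / (2S) = 552.8² × 14.3 / (2 × 46.1) = 47395.945.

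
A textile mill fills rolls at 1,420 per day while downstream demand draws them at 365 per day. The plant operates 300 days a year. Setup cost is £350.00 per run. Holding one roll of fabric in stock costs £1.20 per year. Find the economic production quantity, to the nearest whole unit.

Annual demand D = 365 × 300 = 109,500.
Production build-up factor (1 − d/p) = 1 − 365/1,420 = 0.7430.
Q* = √(2DS / (H(1 − d/p))) = √(2 × 109,500 × 350 / (1.2 × 0.7430)).
= √(76,650,000 / 0.8915) ≈ 9272.213.

Q* ≈ 9,272 rolls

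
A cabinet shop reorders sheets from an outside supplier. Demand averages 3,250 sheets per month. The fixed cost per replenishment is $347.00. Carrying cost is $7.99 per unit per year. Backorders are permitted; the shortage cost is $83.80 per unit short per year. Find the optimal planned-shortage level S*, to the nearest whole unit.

Annual demand D = 3,250 × 12 = 39,000.
With planned backorders, Q* = √(2DS/H) · √((H+B)/B).
√(2DS/H) = √(2 × 39,000 × 347 / 7.99) = 1840.512.
√((H+B)/B) = √((7.99+83.8)/83.8) = 1.0466.
Q* ≈ 1926.257.
S* = Q* · H/(H+B) = 1926.257 × 7.99/91.79 ≈ 167.674.

S* ≈ 168 sheets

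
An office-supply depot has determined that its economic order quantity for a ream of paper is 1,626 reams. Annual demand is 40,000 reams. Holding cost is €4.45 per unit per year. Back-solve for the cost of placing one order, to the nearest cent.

S ≈ €147.07

The basic EOQ model gives Q* = √(2DS/H); rearrange for the unknown.
From Q* = √(2DS/H): S = Q*²H / (2D) = 1,626² × 4.45 / (2 × 40,000) = 147.0656.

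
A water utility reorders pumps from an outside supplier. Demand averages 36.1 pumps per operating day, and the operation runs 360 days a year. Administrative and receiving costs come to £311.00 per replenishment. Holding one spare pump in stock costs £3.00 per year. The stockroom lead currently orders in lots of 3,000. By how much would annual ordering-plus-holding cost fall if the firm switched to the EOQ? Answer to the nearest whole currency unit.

Annual demand D = 36.1 × 360 = 12,996.
EOQ = √(2DS/H) = √(2 × 12,996 × 311 / 3) ≈ 1641.49.
Cost at Q* = (D/Q*)S + (Q*/2)H = √(2DSH) ≈ £4,924.48.
Cost at Q = 3,000: (12,996/3,000)×311 + (3,000/2)×3 = £1,347.25 + £4,500.00 = £5,847.25.
Excess = £5,847.25 − £4,924.48 = £922.77.

Extra cost ≈ £923 per year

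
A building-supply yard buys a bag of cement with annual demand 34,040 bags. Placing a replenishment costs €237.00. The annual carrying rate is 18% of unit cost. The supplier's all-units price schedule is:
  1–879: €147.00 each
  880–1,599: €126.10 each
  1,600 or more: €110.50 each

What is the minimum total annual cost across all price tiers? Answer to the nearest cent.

Holding cost per unit per year at price C is H = 0.18·C.
Evaluate total cost at each tier's feasible EOQ or, if the EOQ is below the tier, at the tier's minimum quantity.
EOQ at €147.00 = 780.9 (feasible in tier 1): TC = 34,040×€147.00 + (34,040/780.9)×237 + (780.9/2)×0.18×€147.00 = €5,024,542.31.
EOQ at €126.10 = 843.1 < 880, so use break Q=880: TC = 34,040×€126.10 + (34,040/880.0)×237 + (880.0/2)×0.18×€126.10 = €4,311,598.71.
EOQ at €110.50 = 900.7 < 1600, so use break Q=1600: TC = 34,040×€110.50 + (34,040/1600.0)×237 + (1600.0/2)×0.18×€110.50 = €3,782,374.17.
Lowest total cost among the candidates is at Q = 1600.0.

TC* ≈ €3,782,374.17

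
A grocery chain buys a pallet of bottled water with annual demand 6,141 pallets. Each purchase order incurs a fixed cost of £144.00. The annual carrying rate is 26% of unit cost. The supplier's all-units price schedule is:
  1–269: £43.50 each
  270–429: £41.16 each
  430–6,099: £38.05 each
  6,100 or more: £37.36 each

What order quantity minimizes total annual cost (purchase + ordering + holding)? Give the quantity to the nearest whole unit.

Q* ≈ 430 pallets

Holding cost per unit per year at price C is H = 0.26·C.
Evaluate total cost at each tier's feasible EOQ or, if the EOQ is below the tier, at the tier's minimum quantity.
Tier 1 (£43.50): EOQ = 395.4 exceeds tier's upper bound 269, so this tier is dominated.
EOQ at £41.16 = 406.5 (feasible in tier 2): TC = 6,141×£41.16 + (6,141/406.5)×144 + (406.5/2)×0.26×£41.16 = £257,114.07.
EOQ at £38.05 = 422.8 < 430, so use break Q=430: TC = 6,141×£38.05 + (6,141/430.0)×144 + (430.0/2)×0.26×£38.05 = £237,848.57.
EOQ at £37.36 = 426.7 < 6100, so use break Q=6100: TC = 6,141×£37.36 + (6,141/6100.0)×144 + (6100.0/2)×0.26×£37.36 = £259,199.21.
Lowest total cost is £237,848.57 at Q = 430.0.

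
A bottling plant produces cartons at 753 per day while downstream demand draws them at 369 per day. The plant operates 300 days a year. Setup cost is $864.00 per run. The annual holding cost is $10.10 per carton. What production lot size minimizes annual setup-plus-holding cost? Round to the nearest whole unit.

Annual demand D = 369 × 300 = 110,700.
Production build-up factor (1 − d/p) = 1 − 369/753 = 0.5100.
Q* = √(2DS / (H(1 − d/p))) = √(2 × 110,700 × 864 / (10.1 × 0.5100)).
= √(191,289,600 / 5.1506) ≈ 6094.202.

Q* ≈ 6,094 cartons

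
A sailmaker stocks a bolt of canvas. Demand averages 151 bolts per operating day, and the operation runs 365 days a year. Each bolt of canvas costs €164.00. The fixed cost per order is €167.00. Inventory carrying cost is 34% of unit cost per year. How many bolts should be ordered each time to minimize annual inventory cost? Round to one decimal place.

Q* ≈ 574.6 bolts

Annual demand D = 151 × 365 = 55,115.
Holding cost H = 0.34 × €164.00 = €55.7600 per unit per year.
EOQ = √(2DS / H) = √(2 × 55,115 × 167 / 55.76).
= √(18,408,410 / 55.76) = √330,136.4778 ≈ 574.575.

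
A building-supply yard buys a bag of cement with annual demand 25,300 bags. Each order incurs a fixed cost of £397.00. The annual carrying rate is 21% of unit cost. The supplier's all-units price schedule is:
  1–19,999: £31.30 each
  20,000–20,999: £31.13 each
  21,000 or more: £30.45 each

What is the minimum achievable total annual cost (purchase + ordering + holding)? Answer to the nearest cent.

Holding cost per unit per year at price C is H = 0.21·C.
For each price level, check whether its EOQ is feasible; otherwise the best quantity at that price is the breakpoint.
EOQ at £31.30 = 1748.2 (feasible in tier 1): TC = 25,300×£31.30 + (25,300/1748.2)×397 + (1748.2/2)×0.21×£31.30 = £803,380.85.
EOQ at £31.13 = 1753.0 < 20000, so use break Q=20000: TC = 25,300×£31.13 + (25,300/20000.0)×397 + (20000.0/2)×0.21×£31.13 = £853,464.20.
EOQ at £30.45 = 1772.4 < 21000, so use break Q=21000: TC = 25,300×£30.45 + (25,300/21000.0)×397 + (21000.0/2)×0.21×£30.45 = £838,005.54.
Lowest total cost among the candidates is at Q = 1748.2.

TC* ≈ £803,380.85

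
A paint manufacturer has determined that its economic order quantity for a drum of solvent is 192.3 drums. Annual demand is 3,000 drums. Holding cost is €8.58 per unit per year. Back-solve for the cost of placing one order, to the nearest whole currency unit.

S ≈ €53

Invert the EOQ relation Q*² = 2DS/H.
From Q* = √(2DS/H): S = Q*²H / (2D) = 192.3² × 8.58 / (2 × 3,000) = 52.8804.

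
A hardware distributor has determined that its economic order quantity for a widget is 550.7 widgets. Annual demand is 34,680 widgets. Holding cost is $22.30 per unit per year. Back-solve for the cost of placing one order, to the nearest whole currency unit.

Squaring Q* = √(2DS/H) gives Q*² = 2DS/H.
From Q* = √(2DS/H): S = Q*²H / (2D) = 550.7² × 22.3 / (2 × 34,680) = 97.5048.

S ≈ $98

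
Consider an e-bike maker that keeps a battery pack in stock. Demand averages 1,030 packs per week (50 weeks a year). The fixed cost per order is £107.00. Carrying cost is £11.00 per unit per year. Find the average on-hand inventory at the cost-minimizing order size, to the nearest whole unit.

Annual demand D = 1,030 × 50 = 51,500.
EOQ = √(2DS/H) = √(2 × 51,500 × 107 / 11) ≈ 1000.95.
Average inventory = Q*/2 ≈ 1000.95 / 2 = 500.477.

Average inventory ≈ 500 packs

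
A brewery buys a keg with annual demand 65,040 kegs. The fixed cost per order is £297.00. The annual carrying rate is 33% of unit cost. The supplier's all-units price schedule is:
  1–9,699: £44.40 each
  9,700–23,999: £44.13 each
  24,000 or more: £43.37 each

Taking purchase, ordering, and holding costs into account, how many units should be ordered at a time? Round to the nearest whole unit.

Q* ≈ 1,624 kegs

Holding cost per unit per year at price C is H = 0.33·C.
Evaluate total cost at each tier's feasible EOQ or, if the EOQ is below the tier, at the tier's minimum quantity.
EOQ at £44.40 = 1623.8 (feasible in tier 1): TC = 65,040×£44.40 + (65,040/1623.8)×297 + (1623.8/2)×0.33×£44.40 = £2,911,568.05.
EOQ at £44.13 = 1628.8 < 9700, so use break Q=9700: TC = 65,040×£44.13 + (65,040/9700.0)×297 + (9700.0/2)×0.33×£44.13 = £2,942,836.70.
EOQ at £43.37 = 1643.0 < 24000, so use break Q=24000: TC = 65,040×£43.37 + (65,040/24000.0)×297 + (24000.0/2)×0.33×£43.37 = £2,993,334.87.
Lowest total cost is £2,911,568.05 at Q = 1623.8.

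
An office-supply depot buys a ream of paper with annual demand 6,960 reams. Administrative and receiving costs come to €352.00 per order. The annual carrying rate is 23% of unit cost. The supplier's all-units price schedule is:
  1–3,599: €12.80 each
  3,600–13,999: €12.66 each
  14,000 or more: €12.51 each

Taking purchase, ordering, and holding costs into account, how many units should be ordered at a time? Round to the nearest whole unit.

Q* ≈ 1,290 reams

Holding cost per unit per year at price C is H = 0.23·C.
Candidates are each tier's EOQ (if it falls in that tier) and each price-break quantity.
EOQ at €12.80 = 1290.1 (feasible in tier 1): TC = 6,960×€12.80 + (6,960/1290.1)×352 + (1290.1/2)×0.23×€12.80 = €92,886.04.
EOQ at €12.66 = 1297.2 < 3600, so use break Q=3600: TC = 6,960×€12.66 + (6,960/3600.0)×352 + (3600.0/2)×0.23×€12.66 = €94,035.37.
EOQ at €12.51 = 1305.0 < 14000, so use break Q=14000: TC = 6,960×€12.51 + (6,960/14000.0)×352 + (14000.0/2)×0.23×€12.51 = €107,385.69.
Lowest total cost is €92,886.04 at Q = 1290.1.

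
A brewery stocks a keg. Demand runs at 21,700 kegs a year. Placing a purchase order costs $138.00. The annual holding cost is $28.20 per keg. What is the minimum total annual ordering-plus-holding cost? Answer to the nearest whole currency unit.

The optimal lot size = √(2DS/H) = √(2 × 21,700 × 138 / 28.2) ≈ 460.85.
At Q*, ordering cost (D/Q*)S equals holding cost (Q*/2)H, each = √(DSH/2).
Minimum total = √(2DSH) = √(2 × 21,700 × 138 × 28.2) ≈ 12995.978.

TC* ≈ $12,996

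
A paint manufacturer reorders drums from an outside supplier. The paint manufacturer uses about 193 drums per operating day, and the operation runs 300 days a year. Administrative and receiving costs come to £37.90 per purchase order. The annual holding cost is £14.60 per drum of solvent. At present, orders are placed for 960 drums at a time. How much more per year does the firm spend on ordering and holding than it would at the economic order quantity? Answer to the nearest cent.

Extra cost ≈ £1,289.05 per year

Annual demand D = 193 × 300 = 57,900.
EOQ = √(2DS/H) = √(2 × 57,900 × 37.9 / 14.6) ≈ 548.27.
Cost at Q* = (D/Q*)S + (Q*/2)H = √(2DSH) ≈ £8,004.80.
Cost at Q = 960: (57,900/960)×37.9 + (960/2)×14.6 = £2,285.84 + £7,008.00 = £9,293.84.
Excess = £9,293.84 − £8,004.80 = £1,289.05.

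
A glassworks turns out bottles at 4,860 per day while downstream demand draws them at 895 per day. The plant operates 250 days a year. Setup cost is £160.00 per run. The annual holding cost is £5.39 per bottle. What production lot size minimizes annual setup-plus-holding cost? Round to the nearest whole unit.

Annual demand D = 895 × 250 = 223,750.
Production build-up factor (1 − d/p) = 1 − 895/4,860 = 0.8158.
Q* = √(2DS / (H(1 − d/p))) = √(2 × 223,750 × 160 / (5.39 × 0.8158)).
= √(71,600,000 / 4.3974) ≈ 4035.141.

Q* ≈ 4,035 bottles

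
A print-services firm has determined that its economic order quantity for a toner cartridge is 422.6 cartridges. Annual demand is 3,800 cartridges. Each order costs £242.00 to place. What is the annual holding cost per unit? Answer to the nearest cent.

H ≈ £10.30

Squaring Q* = √(2DS/H) gives Q*² = 2DS/H.
From Q* = √(2DS/H): H = 2DS / Q*² = 2 × 3,800 × 242 / 422.6² = 10.2984.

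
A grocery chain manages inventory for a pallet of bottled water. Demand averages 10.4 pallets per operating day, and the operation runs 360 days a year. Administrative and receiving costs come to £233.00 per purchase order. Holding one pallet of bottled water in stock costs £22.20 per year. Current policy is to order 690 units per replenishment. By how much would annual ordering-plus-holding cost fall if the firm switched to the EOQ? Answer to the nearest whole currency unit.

Annual demand D = 10.4 × 360 = 3,744.
EOQ = √(2DS/H) = √(2 × 3,744 × 233 / 22.2) ≈ 280.34.
Cost at Q* = (D/Q*)S + (Q*/2)H = √(2DSH) ≈ £6,223.54.
Cost at Q = 690: (3,744/690)×233 + (690/2)×22.2 = £1,264.28 + £7,659.00 = £8,923.28.
Excess = £8,923.28 − £6,223.54 = £2,699.74.

Extra cost ≈ £2,700 per year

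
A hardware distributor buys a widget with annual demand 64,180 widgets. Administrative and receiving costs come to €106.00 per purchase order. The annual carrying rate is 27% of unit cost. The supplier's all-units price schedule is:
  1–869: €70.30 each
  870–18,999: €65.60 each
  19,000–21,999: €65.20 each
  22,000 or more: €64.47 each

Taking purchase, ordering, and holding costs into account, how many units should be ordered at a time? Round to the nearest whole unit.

Q* ≈ 876 widgets

Holding cost per unit per year at price C is H = 0.27·C.
Candidates are each tier's EOQ (if it falls in that tier) and each price-break quantity.
EOQ at €70.30 = 846.7 (feasible in tier 1): TC = 64,180×€70.30 + (64,180/846.7)×106 + (846.7/2)×0.27×€70.30 = €4,527,924.42.
EOQ at €65.60 = 876.5 (feasible in tier 2): TC = 64,180×€65.60 + (64,180/876.5)×106 + (876.5/2)×0.27×€65.60 = €4,225,731.93.
EOQ at €65.20 = 879.1 < 19000, so use break Q=19000: TC = 64,180×€65.20 + (64,180/19000.0)×106 + (19000.0/2)×0.27×€65.20 = €4,352,132.06.
EOQ at €64.47 = 884.1 < 22000, so use break Q=22000: TC = 64,180×€64.47 + (64,180/22000.0)×106 + (22000.0/2)×0.27×€64.47 = €4,329,469.73.
Lowest total cost is €4,225,731.93 at Q = 876.5.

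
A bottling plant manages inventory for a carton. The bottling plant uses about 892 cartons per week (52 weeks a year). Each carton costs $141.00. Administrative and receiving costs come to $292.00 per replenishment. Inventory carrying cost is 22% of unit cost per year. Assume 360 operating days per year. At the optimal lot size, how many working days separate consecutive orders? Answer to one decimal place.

Annual demand D = 892 × 52 = 46,384.
Holding cost H = 0.22 × $141.00 = $31.0200 per unit per year.
Q* = √(2DS/H) = √(2 × 46,384 × 292 / 31.02) ≈ 934.48.
Cycle time = Q*/D × 360 = 934.48 / 46,384 × 360 ≈ 7.253 days.

T ≈ 7.3 days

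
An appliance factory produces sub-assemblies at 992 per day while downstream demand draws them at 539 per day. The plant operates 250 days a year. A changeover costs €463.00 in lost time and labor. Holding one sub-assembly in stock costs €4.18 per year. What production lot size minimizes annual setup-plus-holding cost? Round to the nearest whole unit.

Annual demand D = 539 × 250 = 134,750.
Production build-up factor (1 − d/p) = 1 − 539/992 = 0.4567.
Q* = √(2DS / (H(1 − d/p))) = √(2 × 134,750 × 463 / (4.18 × 0.4567)).
= √(124,778,500 / 1.9088) ≈ 8085.157.

Q* ≈ 8,085 sub-assemblies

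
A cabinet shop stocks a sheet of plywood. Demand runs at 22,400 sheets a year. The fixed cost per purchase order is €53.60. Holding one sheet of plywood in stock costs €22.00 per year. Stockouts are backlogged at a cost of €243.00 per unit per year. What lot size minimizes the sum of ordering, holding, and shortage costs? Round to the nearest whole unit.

With planned backorders, Q* = √(2DS/H) · √((H+B)/B).
√(2DS/H) = √(2 × 22,400 × 53.6 / 22) = 330.377.
√((H+B)/B) = √((22+243)/243) = 1.0443.
Q* ≈ 345.009.

Q* ≈ 345 sheets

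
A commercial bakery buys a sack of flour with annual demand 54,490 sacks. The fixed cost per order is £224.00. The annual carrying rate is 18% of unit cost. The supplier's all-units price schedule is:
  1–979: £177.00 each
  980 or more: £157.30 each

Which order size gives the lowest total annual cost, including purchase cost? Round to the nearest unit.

Q* ≈ 980 sacks

Holding cost per unit per year at price C is H = 0.18·C.
For each price level, check whether its EOQ is feasible; otherwise the best quantity at that price is the breakpoint.
EOQ at £177.00 = 875.3 (feasible in tier 1): TC = 54,490×£177.00 + (54,490/875.3)×224 + (875.3/2)×0.18×£177.00 = £9,672,618.19.
EOQ at £157.30 = 928.5 < 980, so use break Q=980: TC = 54,490×£157.30 + (54,490/980.0)×224 + (980.0/2)×0.18×£157.30 = £8,597,605.72.
Lowest total cost is £8,597,605.72 at Q = 980.0.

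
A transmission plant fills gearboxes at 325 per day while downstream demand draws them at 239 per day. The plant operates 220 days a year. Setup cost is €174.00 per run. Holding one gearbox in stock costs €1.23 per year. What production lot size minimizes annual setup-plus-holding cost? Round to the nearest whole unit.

Annual demand D = 239 × 220 = 52,580.
Production build-up factor (1 − d/p) = 1 − 239/325 = 0.2646.
Q* = √(2DS / (H(1 − d/p))) = √(2 × 52,580 × 174 / (1.23 × 0.2646)).
= √(18,297,840 / 0.3255) ≈ 7497.903.

Q* ≈ 7,498 gearboxes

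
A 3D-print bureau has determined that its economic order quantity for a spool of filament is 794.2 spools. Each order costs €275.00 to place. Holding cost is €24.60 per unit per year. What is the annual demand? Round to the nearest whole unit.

D ≈ 28,212 spools per year

Squaring Q* = √(2DS/H) gives Q*² = 2DS/H.
From Q* = √(2DS/H): D = Q*²H / (2S) = 794.2² × 24.6 / (2 × 275) = 28211.890.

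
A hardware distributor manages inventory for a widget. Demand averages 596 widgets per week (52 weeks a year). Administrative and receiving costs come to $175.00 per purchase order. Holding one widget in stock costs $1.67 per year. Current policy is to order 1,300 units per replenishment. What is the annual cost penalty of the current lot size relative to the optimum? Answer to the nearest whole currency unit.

Annual demand D = 596 × 52 = 30,992.
EOQ = √(2DS/H) = √(2 × 30,992 × 175 / 1.67) ≈ 2548.59.
Cost at Q* = (D/Q*)S + (Q*/2)H = √(2DSH) ≈ $4,256.15.
Cost at Q = 1,300: (30,992/1,300)×175 + (1,300/2)×1.67 = $4,172.00 + $1,085.50 = $5,257.50.
Excess = $5,257.50 − $4,256.15 = $1,001.35.

Extra cost ≈ $1,001 per year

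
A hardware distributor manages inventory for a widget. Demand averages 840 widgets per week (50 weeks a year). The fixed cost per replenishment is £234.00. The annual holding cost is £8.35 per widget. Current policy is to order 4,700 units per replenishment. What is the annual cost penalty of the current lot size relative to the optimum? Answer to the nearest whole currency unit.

Extra cost ≈ £8,902 per year

Annual demand D = 840 × 50 = 42,000.
EOQ = √(2DS/H) = √(2 × 42,000 × 234 / 8.35) ≈ 1534.28.
Cost at Q* = (D/Q*)S + (Q*/2)H = √(2DSH) ≈ £12,811.23.
Cost at Q = 4,700: (42,000/4,700)×234 + (4,700/2)×8.35 = £2,091.06 + £19,622.50 = £21,713.56.
Excess = £21,713.56 − £12,811.23 = £8,902.33.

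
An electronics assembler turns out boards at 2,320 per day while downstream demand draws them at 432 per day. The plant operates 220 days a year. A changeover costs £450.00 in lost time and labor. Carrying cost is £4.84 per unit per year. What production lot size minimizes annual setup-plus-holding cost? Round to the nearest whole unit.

Q* ≈ 4,660 boards

Annual demand D = 432 × 220 = 95,040.
Production build-up factor (1 − d/p) = 1 − 432/2,320 = 0.8138.
Q* = √(2DS / (H(1 − d/p))) = √(2 × 95,040 × 450 / (4.84 × 0.8138)).
= √(85,536,000 / 3.9388) ≈ 4660.095.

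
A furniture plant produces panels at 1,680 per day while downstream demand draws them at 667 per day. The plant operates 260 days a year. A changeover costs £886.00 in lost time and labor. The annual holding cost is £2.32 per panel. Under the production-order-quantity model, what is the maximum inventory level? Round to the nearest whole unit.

I_max ≈ 8,937 panels

Annual demand D = 667 × 260 = 173,420.
Production build-up factor (1 − d/p) = 1 − 667/1,680 = 0.6030.
Q* = √(2DS / (H(1 − d/p))) = √(2 × 173,420 × 886 / (2.32 × 0.6030)).
= √(307,300,240 / 1.3989) ≈ 14821.337.
Maximum inventory = Q*(1 − d/p) = 14821.337 × 0.6030 ≈ 8936.913.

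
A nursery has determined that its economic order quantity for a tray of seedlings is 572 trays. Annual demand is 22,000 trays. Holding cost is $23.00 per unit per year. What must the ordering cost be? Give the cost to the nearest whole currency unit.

S ≈ $171

Invert the EOQ relation Q*² = 2DS/H.
From Q* = √(2DS/H): S = Q*²H / (2D) = 572² × 23 / (2 × 22,000) = 171.0280.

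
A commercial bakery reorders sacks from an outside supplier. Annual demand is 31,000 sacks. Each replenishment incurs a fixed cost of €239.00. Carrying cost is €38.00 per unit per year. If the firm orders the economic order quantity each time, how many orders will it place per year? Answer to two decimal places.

The optimal lot size = √(2DS/H) = √(2 × 31,000 × 239 / 38) ≈ 624.46.
Orders per year = D / Q* = 31,000 / 624.46 ≈ 49.643.

N ≈ 49.64 orders per year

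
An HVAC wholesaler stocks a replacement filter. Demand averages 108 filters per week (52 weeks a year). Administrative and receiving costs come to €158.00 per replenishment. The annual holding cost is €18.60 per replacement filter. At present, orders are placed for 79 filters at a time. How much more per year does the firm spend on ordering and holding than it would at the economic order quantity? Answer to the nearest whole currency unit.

Extra cost ≈ €6,221 per year

Annual demand D = 108 × 52 = 5,616.
EOQ = √(2DS/H) = √(2 × 5,616 × 158 / 18.6) ≈ 308.89.
Cost at Q* = (D/Q*)S + (Q*/2)H = √(2DSH) ≈ €5,745.31.
Cost at Q = 79: (5,616/79)×158 + (79/2)×18.6 = €11,232.00 + €734.70 = €11,966.70.
Excess = €11,966.70 − €5,745.31 = €6,221.39.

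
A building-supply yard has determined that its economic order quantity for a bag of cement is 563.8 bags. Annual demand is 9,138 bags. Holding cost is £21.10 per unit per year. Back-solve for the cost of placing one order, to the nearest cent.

Invert the EOQ relation Q*² = 2DS/H.
From Q* = √(2DS/H): S = Q*²H / (2D) = 563.8² × 21.1 / (2 × 9,138) = 366.9876.

S ≈ £366.99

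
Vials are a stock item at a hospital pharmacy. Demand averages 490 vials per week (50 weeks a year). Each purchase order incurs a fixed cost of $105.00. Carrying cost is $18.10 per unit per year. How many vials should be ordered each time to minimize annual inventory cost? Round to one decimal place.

Annual demand D = 490 × 50 = 24,500.
EOQ = √(2DS / H) = √(2 × 24,500 × 105 / 18.1).
= √(5,145,000 / 18.1) = √284,254.1436 ≈ 533.155.

Q* ≈ 533.2 vials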